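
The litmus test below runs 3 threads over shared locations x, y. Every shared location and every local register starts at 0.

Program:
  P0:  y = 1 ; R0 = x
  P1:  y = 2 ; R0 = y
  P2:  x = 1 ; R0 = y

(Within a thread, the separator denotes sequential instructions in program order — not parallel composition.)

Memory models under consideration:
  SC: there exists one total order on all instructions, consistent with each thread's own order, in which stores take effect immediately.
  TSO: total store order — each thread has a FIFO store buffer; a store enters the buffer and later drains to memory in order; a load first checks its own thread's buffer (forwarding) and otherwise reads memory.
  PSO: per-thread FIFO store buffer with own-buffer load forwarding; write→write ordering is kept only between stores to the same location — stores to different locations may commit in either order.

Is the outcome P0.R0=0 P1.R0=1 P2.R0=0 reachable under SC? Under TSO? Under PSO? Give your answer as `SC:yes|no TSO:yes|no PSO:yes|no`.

SC:no TSO:yes PSO:yes

outcome vector order: (P0.R0,P1.R0,P2.R0)
under SC → 0/1/1 0/2/1 0/2/2 1/1/0 1/1/1 1/1/2 1/2/0 1/2/1 1/2/2
under TSO → 0/1/0 0/1/1 0/1/2 0/2/0 0/2/1 0/2/2 1/1/0 1/1/1 1/1/2 1/2/0 1/2/1 1/2/2
under PSO → 0/1/0 0/1/1 0/1/2 0/2/0 0/2/1 0/2/2 1/1/0 1/1/1 1/1/2 1/2/0 1/2/1 1/2/2
target 0/1/0 ∈ {TSO,PSO}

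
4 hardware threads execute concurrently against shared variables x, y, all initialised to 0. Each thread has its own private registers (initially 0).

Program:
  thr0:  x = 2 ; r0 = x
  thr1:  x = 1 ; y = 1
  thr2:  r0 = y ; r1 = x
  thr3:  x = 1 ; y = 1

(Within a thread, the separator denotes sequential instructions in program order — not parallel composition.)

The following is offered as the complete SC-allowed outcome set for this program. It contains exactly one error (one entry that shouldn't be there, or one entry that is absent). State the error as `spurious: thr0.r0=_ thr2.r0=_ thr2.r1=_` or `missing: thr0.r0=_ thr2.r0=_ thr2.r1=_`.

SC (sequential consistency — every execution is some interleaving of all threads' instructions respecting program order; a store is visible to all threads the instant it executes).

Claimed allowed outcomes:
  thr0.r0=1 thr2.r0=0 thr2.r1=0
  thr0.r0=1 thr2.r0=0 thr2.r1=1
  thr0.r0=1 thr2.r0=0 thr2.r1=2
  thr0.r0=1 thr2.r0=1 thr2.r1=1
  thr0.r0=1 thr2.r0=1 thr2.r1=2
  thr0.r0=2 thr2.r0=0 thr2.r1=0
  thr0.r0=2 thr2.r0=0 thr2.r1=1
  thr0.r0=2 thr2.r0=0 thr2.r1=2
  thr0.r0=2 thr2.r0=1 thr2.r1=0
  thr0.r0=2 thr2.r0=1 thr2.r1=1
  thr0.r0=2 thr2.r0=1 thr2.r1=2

outcome vector order: (thr0.r0,thr2.r0,thr2.r1)
SC (10): (1,0,0) (1,0,1) (1,0,2) (1,1,1) (1,1,2) (2,0,0) (2,0,1) (2,0,2) (2,1,1) (2,1,2)
claimed∖SC = {(2,1,0)}

spurious: thr0.r0=2 thr2.r0=1 thr2.r1=0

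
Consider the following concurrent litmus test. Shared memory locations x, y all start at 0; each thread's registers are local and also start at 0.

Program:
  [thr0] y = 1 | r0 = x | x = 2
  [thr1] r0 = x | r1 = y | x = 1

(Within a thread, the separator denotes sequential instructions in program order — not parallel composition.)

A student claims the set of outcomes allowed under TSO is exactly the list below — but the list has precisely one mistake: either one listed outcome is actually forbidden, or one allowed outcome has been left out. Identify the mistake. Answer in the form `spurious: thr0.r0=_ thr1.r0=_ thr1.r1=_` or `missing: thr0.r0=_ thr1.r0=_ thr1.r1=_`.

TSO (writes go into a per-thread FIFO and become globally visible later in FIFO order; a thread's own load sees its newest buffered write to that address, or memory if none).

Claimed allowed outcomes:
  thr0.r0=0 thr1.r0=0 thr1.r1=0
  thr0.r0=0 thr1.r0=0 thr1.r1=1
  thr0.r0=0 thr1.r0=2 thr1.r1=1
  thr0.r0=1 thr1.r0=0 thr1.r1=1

outcome vector order: (thr0.r0,thr1.r0,thr1.r1)
[TSO] allowed = {(0,0,0), (0,0,1), (0,2,1), (1,0,0), (1,0,1)}
TSO∖claimed = {(1,0,0)}

missing: thr0.r0=1 thr1.r0=0 thr1.r1=0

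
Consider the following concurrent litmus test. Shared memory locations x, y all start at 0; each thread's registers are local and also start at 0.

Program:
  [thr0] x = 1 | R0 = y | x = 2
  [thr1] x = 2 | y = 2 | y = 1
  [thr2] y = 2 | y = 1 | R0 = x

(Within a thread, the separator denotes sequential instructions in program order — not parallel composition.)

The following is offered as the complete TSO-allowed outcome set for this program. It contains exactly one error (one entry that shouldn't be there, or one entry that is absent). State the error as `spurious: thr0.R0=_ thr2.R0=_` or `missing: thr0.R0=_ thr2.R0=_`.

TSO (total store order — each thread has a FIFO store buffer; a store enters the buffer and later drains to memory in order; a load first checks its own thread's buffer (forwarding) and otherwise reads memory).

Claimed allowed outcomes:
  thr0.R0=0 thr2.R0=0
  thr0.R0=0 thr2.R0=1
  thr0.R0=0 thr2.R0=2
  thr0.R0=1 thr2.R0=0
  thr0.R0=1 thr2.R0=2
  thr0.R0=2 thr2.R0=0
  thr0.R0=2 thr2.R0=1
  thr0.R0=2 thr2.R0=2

missing: thr0.R0=1 thr2.R0=1

outcome vector order: (thr0.R0,thr2.R0)
TSO: 9 outcomes — {00; 01; 02; 10; 11; 12; 20; 21; 22}
TSO∖claimed = {11}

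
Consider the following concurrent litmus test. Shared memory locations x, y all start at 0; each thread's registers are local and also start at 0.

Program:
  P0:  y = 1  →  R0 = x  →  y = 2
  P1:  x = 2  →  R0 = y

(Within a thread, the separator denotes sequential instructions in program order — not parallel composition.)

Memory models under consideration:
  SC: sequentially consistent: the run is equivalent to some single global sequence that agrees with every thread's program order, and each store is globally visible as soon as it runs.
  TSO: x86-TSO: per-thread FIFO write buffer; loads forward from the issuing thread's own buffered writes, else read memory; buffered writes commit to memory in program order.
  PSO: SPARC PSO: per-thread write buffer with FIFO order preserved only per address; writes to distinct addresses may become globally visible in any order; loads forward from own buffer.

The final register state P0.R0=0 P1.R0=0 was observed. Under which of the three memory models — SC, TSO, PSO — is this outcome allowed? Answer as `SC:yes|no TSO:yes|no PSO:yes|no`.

outcome vector order: (P0.R0,P1.R0)
[SC] allowed = {<0 1>, <0 2>, <2 0>, <2 1>, <2 2>}
[TSO] allowed = {<0 0>, <0 1>, <0 2>, <2 0>, <2 1>, <2 2>}
[PSO] allowed = {<0 0>, <0 1>, <0 2>, <2 0>, <2 1>, <2 2>}
target <0 0> ∈ {TSO,PSO}

SC:no TSO:yes PSO:yes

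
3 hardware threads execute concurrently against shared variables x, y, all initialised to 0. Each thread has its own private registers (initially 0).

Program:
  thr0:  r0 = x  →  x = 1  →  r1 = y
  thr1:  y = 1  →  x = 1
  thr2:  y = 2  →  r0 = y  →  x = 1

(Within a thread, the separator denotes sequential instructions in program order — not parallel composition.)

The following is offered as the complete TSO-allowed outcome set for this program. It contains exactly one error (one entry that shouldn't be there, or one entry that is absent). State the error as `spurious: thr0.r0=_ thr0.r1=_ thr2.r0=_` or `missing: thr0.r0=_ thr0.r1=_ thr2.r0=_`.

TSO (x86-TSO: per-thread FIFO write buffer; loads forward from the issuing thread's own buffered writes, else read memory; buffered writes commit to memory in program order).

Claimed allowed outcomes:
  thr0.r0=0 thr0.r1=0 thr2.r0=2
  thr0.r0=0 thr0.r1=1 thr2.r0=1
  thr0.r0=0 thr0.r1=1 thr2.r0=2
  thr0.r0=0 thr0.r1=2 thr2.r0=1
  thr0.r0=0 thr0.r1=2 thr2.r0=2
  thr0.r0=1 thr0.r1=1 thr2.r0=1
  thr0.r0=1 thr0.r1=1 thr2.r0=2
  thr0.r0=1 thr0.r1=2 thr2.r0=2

missing: thr0.r0=0 thr0.r1=0 thr2.r0=1

outcome vector order: (thr0.r0,thr0.r1,thr2.r0)
under TSO → 0/0/1 0/0/2 0/1/1 0/1/2 0/2/1 0/2/2 1/1/1 1/1/2 1/2/2
TSO∖claimed = {0/0/1}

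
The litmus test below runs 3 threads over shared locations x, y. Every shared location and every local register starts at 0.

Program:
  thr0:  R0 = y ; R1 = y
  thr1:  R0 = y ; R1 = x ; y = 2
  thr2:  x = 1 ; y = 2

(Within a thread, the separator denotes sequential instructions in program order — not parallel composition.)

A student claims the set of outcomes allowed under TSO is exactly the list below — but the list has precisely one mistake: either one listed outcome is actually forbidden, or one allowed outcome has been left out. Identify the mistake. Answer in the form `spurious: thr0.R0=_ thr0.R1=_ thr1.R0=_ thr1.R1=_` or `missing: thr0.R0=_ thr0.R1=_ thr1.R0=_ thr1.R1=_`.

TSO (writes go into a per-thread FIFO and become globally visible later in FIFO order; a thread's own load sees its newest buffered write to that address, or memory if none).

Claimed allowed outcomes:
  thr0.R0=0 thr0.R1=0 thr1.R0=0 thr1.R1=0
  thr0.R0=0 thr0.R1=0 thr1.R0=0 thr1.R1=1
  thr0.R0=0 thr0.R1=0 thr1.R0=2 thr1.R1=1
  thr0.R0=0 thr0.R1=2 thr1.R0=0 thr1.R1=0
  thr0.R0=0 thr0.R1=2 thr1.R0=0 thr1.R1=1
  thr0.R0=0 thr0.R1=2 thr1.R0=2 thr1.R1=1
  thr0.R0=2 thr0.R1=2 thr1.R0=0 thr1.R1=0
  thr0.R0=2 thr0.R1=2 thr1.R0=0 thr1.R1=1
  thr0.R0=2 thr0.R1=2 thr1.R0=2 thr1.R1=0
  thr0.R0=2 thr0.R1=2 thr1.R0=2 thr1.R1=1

spurious: thr0.R0=2 thr0.R1=2 thr1.R0=2 thr1.R1=0

outcome vector order: (thr0.R0,thr0.R1,thr1.R0,thr1.R1)
under TSO → <0 0 0 0> <0 0 0 1> <0 0 2 1> <0 2 0 0> <0 2 0 1> <0 2 2 1> <2 2 0 0> <2 2 0 1> <2 2 2 1>
claimed∖TSO = {<2 2 2 0>}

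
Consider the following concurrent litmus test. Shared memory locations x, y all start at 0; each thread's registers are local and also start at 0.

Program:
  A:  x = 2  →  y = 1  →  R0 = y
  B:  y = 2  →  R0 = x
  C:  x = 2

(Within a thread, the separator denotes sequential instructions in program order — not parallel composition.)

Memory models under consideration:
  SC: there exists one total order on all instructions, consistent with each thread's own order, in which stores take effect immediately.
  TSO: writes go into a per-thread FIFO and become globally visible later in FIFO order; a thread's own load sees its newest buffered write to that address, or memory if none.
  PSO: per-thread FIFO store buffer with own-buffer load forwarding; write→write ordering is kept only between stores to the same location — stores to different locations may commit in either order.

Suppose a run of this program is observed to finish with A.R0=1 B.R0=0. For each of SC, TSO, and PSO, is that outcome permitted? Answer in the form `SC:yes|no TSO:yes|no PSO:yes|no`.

outcome vector order: (A.R0,B.R0)
under SC → 1/0, 1/2, 2/2
under TSO → 1/0, 1/2, 2/0, 2/2
under PSO → 1/0, 1/2, 2/0, 2/2
target 1/0 ∈ {SC,TSO,PSO}

SC:yes TSO:yes PSO:yes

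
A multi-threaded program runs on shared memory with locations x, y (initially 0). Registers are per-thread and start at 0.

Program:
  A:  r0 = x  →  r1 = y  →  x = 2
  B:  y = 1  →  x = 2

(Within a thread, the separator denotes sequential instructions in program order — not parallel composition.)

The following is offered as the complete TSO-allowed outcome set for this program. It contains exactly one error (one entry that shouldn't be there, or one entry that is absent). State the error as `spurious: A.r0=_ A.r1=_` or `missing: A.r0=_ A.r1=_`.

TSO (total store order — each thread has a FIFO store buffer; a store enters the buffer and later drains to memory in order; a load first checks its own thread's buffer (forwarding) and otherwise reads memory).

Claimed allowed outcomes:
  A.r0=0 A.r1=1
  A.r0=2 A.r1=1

outcome vector order: (A.r0,A.r1)
TSO (3): 00; 01; 21
TSO∖claimed = {00}

missing: A.r0=0 A.r1=0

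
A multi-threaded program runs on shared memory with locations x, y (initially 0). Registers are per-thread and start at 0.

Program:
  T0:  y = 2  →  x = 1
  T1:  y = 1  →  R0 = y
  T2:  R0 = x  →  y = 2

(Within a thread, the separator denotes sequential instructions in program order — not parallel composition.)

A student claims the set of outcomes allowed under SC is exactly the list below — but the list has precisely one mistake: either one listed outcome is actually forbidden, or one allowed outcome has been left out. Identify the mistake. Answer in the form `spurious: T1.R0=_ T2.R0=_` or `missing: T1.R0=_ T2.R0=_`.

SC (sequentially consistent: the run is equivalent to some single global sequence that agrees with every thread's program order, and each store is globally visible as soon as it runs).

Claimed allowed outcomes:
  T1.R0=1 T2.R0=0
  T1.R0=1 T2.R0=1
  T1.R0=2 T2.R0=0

outcome vector order: (T1.R0,T2.R0)
under SC → <1 0>, <1 1>, <2 0>, <2 1>
SC∖claimed = {<2 1>}

missing: T1.R0=2 T2.R0=1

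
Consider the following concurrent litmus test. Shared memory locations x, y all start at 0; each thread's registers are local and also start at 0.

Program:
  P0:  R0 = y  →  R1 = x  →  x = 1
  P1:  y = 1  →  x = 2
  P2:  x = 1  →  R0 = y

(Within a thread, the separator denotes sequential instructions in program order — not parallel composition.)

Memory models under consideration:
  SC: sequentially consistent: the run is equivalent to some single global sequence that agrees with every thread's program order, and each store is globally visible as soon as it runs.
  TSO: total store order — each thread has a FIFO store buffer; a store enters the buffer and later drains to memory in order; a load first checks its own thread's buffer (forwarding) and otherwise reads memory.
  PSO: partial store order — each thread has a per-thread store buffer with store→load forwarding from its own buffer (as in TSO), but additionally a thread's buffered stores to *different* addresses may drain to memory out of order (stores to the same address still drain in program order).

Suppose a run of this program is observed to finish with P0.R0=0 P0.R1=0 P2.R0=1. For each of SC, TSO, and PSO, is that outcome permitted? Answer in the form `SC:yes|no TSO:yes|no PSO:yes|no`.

SC:yes TSO:yes PSO:yes

outcome vector order: (P0.R0,P0.R1,P2.R0)
SC: 11 outcomes — {0/0/0, 0/0/1, 0/1/0, 0/1/1, 0/2/0, 0/2/1, 1/0/1, 1/1/0, 1/1/1, 1/2/0, 1/2/1}
TSO: 12 outcomes — {0/0/0, 0/0/1, 0/1/0, 0/1/1, 0/2/0, 0/2/1, 1/0/0, 1/0/1, 1/1/0, 1/1/1, 1/2/0, 1/2/1}
PSO: 12 outcomes — {0/0/0, 0/0/1, 0/1/0, 0/1/1, 0/2/0, 0/2/1, 1/0/0, 1/0/1, 1/1/0, 1/1/1, 1/2/0, 1/2/1}
target 0/0/1 ∈ {SC,TSO,PSO}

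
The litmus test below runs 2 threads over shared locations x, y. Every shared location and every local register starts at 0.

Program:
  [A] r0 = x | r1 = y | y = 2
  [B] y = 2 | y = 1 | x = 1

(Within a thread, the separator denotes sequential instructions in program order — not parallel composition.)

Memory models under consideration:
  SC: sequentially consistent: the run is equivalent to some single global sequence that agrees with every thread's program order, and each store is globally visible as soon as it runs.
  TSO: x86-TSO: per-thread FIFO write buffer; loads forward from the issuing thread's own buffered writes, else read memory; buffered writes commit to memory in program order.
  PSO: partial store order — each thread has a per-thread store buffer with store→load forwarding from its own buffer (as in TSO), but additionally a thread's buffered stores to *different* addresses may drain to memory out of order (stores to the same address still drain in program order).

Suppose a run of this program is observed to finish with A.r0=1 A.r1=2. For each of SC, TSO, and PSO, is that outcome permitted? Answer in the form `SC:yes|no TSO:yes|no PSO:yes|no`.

outcome vector order: (A.r0,A.r1)
SC (4): 00, 01, 02, 11
TSO (4): 00, 01, 02, 11
PSO (6): 00, 01, 02, 10, 11, 12
target 12 ∈ {PSO}

SC:no TSO:no PSO:yes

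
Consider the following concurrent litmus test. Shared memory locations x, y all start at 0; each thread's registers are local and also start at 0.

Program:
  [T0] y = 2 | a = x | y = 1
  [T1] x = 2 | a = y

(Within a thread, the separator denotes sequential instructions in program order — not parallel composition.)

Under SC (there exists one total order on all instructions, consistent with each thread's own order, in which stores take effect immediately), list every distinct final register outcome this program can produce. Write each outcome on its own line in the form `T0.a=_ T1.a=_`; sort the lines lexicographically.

outcome vector order: (T0.a,T1.a)
|SC outcomes| = 5

T0.a=0 T1.a=1
T0.a=0 T1.a=2
T0.a=2 T1.a=0
T0.a=2 T1.a=1
T0.a=2 T1.a=2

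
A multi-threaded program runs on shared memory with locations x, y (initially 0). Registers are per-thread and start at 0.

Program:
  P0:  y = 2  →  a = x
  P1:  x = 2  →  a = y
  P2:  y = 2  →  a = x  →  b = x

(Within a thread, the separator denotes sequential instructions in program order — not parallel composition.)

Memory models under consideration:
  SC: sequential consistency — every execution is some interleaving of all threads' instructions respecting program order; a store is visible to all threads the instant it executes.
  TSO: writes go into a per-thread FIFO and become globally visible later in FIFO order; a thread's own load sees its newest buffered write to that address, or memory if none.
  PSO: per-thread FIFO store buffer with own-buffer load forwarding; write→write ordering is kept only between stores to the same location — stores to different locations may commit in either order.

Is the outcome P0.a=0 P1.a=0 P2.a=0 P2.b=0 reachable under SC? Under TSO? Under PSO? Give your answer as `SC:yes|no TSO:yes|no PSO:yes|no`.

outcome vector order: (P0.a,P1.a,P2.a,P2.b)
SC: 7 outcomes — {(0,2,0,0); (0,2,0,2); (0,2,2,2); (2,0,2,2); (2,2,0,0); (2,2,0,2); (2,2,2,2)}
TSO: 12 outcomes — {(0,0,0,0); (0,0,0,2); (0,0,2,2); (0,2,0,0); (0,2,0,2); (0,2,2,2); (2,0,0,0); (2,0,0,2); (2,0,2,2); (2,2,0,0); (2,2,0,2); (2,2,2,2)}
PSO: 12 outcomes — {(0,0,0,0); (0,0,0,2); (0,0,2,2); (0,2,0,0); (0,2,0,2); (0,2,2,2); (2,0,0,0); (2,0,0,2); (2,0,2,2); (2,2,0,0); (2,2,0,2); (2,2,2,2)}
target (0,0,0,0) ∈ {TSO,PSO}

SC:no TSO:yes PSO:yes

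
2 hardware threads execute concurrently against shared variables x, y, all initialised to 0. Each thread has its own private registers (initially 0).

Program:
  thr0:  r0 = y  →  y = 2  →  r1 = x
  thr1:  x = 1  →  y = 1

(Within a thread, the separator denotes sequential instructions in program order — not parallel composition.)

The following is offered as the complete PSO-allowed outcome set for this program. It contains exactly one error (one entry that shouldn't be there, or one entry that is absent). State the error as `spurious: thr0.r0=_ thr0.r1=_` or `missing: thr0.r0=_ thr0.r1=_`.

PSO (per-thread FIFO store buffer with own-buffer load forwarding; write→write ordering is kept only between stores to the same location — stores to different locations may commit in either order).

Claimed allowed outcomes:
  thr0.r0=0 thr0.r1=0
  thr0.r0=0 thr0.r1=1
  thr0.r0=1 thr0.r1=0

missing: thr0.r0=1 thr0.r1=1

outcome vector order: (thr0.r0,thr0.r1)
[PSO] allowed = {0/0 0/1 1/0 1/1}
PSO∖claimed = {1/1}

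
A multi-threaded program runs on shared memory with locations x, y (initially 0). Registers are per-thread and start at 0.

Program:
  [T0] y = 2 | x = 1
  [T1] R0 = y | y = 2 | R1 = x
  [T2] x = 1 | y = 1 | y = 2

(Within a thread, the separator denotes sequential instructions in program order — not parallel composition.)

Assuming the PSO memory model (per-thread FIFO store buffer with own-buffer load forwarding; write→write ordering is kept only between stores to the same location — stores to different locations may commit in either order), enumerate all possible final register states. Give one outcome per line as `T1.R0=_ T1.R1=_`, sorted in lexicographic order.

outcome vector order: (T1.R0,T1.R1)
|PSO outcomes| = 6

T1.R0=0 T1.R1=0
T1.R0=0 T1.R1=1
T1.R0=1 T1.R1=0
T1.R0=1 T1.R1=1
T1.R0=2 T1.R1=0
T1.R0=2 T1.R1=1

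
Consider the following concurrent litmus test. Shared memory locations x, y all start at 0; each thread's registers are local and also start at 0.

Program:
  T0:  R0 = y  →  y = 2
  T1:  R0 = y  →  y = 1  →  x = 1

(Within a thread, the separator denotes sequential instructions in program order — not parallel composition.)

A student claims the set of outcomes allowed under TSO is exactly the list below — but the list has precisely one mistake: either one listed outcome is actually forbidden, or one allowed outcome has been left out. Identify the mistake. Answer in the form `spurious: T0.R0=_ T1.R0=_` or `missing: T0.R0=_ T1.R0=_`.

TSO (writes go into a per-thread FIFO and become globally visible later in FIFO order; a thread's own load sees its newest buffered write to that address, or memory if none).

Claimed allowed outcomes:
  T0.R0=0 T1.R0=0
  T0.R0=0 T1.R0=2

missing: T0.R0=1 T1.R0=0

outcome vector order: (T0.R0,T1.R0)
TSO (3): <0 0>; <0 2>; <1 0>
TSO∖claimed = {<1 0>}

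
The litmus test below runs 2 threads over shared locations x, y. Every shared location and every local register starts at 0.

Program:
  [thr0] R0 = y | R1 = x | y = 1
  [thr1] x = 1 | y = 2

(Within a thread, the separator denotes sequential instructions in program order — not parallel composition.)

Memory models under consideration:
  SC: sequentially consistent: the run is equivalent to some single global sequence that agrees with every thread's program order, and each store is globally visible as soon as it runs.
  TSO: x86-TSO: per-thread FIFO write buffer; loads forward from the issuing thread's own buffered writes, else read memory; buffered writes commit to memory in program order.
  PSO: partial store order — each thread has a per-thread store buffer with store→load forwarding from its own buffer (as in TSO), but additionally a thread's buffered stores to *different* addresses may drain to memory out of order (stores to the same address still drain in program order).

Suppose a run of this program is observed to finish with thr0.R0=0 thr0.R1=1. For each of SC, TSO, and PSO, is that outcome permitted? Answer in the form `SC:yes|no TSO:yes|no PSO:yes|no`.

SC:yes TSO:yes PSO:yes

outcome vector order: (thr0.R0,thr0.R1)
SC: 3 outcomes — {<0 0> <0 1> <2 1>}
TSO: 3 outcomes — {<0 0> <0 1> <2 1>}
PSO: 4 outcomes — {<0 0> <0 1> <2 0> <2 1>}
target <0 1> ∈ {SC,TSO,PSO}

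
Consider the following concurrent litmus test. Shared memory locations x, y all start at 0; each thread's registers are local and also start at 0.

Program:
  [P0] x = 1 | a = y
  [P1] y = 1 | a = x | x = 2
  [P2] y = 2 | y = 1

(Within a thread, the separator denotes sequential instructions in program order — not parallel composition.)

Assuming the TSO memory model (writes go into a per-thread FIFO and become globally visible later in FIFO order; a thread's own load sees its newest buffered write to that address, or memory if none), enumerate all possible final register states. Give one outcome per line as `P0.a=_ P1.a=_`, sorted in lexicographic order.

P0.a=0 P1.a=0
P0.a=0 P1.a=1
P0.a=1 P1.a=0
P0.a=1 P1.a=1
P0.a=2 P1.a=0
P0.a=2 P1.a=1

outcome vector order: (P0.a,P1.a)
|TSO outcomes| = 6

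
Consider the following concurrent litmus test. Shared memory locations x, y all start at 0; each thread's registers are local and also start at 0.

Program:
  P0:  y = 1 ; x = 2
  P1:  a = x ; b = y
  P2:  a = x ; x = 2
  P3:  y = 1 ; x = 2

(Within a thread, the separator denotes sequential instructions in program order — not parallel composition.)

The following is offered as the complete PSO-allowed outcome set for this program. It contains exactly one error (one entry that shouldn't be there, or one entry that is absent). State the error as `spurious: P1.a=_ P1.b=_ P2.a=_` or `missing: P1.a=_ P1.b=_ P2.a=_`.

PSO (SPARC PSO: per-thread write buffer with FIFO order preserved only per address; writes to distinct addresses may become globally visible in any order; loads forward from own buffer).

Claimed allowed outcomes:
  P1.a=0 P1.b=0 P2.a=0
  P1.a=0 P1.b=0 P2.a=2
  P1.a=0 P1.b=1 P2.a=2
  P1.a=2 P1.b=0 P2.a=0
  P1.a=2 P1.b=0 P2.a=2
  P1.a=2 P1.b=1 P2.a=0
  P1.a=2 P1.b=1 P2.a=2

missing: P1.a=0 P1.b=1 P2.a=0

outcome vector order: (P1.a,P1.b,P2.a)
PSO (8): <0 0 0>, <0 0 2>, <0 1 0>, <0 1 2>, <2 0 0>, <2 0 2>, <2 1 0>, <2 1 2>
PSO∖claimed = {<0 1 0>}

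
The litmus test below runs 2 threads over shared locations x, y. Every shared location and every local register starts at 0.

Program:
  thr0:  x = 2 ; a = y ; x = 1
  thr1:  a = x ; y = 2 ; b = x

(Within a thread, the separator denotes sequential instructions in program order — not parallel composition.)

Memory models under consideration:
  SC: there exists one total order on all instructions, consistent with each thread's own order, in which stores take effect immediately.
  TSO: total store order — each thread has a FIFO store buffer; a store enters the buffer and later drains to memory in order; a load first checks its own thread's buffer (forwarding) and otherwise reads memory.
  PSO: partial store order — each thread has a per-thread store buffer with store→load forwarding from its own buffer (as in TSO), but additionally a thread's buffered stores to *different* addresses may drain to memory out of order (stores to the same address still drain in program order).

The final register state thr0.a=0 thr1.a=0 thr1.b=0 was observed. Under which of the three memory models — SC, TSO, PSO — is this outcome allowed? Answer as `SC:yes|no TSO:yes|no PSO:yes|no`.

outcome vector order: (thr0.a,thr1.a,thr1.b)
under SC → <0 0 1>, <0 0 2>, <0 1 1>, <0 2 1>, <0 2 2>, <2 0 0>, <2 0 1>, <2 0 2>, <2 2 1>, <2 2 2>
under TSO → <0 0 0>, <0 0 1>, <0 0 2>, <0 1 1>, <0 2 1>, <0 2 2>, <2 0 0>, <2 0 1>, <2 0 2>, <2 2 1>, <2 2 2>
under PSO → <0 0 0>, <0 0 1>, <0 0 2>, <0 1 1>, <0 2 1>, <0 2 2>, <2 0 0>, <2 0 1>, <2 0 2>, <2 2 1>, <2 2 2>
target <0 0 0> ∈ {TSO,PSO}

SC:no TSO:yes PSO:yes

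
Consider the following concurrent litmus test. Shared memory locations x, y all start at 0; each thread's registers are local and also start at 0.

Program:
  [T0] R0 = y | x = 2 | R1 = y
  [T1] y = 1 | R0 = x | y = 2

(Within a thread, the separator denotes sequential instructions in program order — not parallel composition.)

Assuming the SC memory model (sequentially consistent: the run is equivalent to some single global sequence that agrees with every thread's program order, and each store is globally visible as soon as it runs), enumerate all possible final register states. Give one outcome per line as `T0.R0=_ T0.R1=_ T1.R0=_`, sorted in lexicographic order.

outcome vector order: (T0.R0,T0.R1,T1.R0)
|SC outcomes| = 10

T0.R0=0 T0.R1=0 T1.R0=2
T0.R0=0 T0.R1=1 T1.R0=0
T0.R0=0 T0.R1=1 T1.R0=2
T0.R0=0 T0.R1=2 T1.R0=0
T0.R0=0 T0.R1=2 T1.R0=2
T0.R0=1 T0.R1=1 T1.R0=0
T0.R0=1 T0.R1=1 T1.R0=2
T0.R0=1 T0.R1=2 T1.R0=0
T0.R0=1 T0.R1=2 T1.R0=2
T0.R0=2 T0.R1=2 T1.R0=0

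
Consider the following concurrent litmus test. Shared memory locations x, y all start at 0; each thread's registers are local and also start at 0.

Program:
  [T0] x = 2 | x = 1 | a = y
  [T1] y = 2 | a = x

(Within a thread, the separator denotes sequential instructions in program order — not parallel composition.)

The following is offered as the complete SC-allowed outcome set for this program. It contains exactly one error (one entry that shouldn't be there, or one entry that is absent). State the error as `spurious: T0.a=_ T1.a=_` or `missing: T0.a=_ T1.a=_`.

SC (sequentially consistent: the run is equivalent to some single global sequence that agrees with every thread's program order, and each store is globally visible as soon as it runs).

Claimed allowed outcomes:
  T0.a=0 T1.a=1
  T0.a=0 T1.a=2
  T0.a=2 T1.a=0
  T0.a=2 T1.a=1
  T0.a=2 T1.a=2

outcome vector order: (T0.a,T1.a)
[SC] allowed = {(0,1) (2,0) (2,1) (2,2)}
claimed∖SC = {(0,2)}

spurious: T0.a=0 T1.a=2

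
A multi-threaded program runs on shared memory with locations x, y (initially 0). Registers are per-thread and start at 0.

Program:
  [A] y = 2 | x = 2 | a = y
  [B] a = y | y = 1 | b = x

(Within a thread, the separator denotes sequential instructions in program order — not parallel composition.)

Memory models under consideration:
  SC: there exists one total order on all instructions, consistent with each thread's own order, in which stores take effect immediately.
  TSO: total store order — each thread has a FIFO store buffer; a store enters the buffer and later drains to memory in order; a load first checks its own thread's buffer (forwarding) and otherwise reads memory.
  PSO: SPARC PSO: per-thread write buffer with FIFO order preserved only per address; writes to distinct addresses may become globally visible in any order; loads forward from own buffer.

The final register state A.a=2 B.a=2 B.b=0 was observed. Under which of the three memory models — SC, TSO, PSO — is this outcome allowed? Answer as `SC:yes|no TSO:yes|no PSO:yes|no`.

SC:no TSO:yes PSO:yes

outcome vector order: (A.a,B.a,B.b)
[SC] allowed = {(1,0,0), (1,0,2), (1,2,0), (1,2,2), (2,0,0), (2,0,2), (2,2,2)}
[TSO] allowed = {(1,0,0), (1,0,2), (1,2,0), (1,2,2), (2,0,0), (2,0,2), (2,2,0), (2,2,2)}
[PSO] allowed = {(1,0,0), (1,0,2), (1,2,0), (1,2,2), (2,0,0), (2,0,2), (2,2,0), (2,2,2)}
target (2,2,0) ∈ {TSO,PSO}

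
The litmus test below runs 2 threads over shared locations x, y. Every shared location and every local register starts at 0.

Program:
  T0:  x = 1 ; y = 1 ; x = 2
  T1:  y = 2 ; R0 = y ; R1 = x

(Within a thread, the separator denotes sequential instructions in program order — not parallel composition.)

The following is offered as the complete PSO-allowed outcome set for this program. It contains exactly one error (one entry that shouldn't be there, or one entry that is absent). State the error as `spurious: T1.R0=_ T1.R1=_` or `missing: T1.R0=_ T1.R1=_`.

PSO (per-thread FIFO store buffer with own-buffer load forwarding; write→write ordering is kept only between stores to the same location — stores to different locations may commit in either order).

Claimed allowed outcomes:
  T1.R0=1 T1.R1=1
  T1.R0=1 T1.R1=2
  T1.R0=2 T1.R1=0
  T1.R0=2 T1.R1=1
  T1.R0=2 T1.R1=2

missing: T1.R0=1 T1.R1=0

outcome vector order: (T1.R0,T1.R1)
[PSO] allowed = {1/0 1/1 1/2 2/0 2/1 2/2}
PSO∖claimed = {1/0}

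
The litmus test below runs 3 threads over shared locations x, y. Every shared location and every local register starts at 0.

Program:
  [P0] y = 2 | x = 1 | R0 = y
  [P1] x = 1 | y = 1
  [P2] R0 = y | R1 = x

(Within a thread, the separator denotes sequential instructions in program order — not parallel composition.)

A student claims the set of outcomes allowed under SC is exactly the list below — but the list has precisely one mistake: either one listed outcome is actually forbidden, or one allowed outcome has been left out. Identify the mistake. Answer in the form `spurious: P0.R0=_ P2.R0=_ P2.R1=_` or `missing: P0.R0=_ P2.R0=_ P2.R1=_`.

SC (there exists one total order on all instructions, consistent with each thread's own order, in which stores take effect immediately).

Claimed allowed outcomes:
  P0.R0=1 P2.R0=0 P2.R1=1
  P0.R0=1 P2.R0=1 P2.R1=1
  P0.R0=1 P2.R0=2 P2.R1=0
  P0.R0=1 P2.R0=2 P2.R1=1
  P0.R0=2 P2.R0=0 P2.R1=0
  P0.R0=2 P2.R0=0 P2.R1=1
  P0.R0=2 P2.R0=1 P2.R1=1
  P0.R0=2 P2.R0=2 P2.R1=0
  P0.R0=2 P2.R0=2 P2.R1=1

missing: P0.R0=1 P2.R0=0 P2.R1=0

outcome vector order: (P0.R0,P2.R0,P2.R1)
[SC] allowed = {100 101 111 120 121 200 201 211 220 221}
SC∖claimed = {100}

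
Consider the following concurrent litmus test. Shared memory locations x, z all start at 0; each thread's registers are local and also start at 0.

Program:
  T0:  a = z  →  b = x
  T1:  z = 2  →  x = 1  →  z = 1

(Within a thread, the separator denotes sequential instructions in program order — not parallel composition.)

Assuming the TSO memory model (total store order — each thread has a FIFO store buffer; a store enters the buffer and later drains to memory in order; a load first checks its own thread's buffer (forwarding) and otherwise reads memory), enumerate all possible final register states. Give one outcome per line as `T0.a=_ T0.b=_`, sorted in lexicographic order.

outcome vector order: (T0.a,T0.b)
|TSO outcomes| = 5

T0.a=0 T0.b=0
T0.a=0 T0.b=1
T0.a=1 T0.b=1
T0.a=2 T0.b=0
T0.a=2 T0.b=1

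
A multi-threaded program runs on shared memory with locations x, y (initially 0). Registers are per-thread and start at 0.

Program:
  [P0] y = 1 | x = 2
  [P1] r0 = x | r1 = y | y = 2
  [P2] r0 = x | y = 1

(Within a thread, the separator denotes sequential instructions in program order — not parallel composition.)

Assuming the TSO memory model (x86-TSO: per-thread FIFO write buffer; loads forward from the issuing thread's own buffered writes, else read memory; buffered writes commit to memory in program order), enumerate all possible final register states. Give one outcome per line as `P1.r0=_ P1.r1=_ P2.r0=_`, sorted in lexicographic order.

outcome vector order: (P1.r0,P1.r1,P2.r0)
|TSO outcomes| = 6

P1.r0=0 P1.r1=0 P2.r0=0
P1.r0=0 P1.r1=0 P2.r0=2
P1.r0=0 P1.r1=1 P2.r0=0
P1.r0=0 P1.r1=1 P2.r0=2
P1.r0=2 P1.r1=1 P2.r0=0
P1.r0=2 P1.r1=1 P2.r0=2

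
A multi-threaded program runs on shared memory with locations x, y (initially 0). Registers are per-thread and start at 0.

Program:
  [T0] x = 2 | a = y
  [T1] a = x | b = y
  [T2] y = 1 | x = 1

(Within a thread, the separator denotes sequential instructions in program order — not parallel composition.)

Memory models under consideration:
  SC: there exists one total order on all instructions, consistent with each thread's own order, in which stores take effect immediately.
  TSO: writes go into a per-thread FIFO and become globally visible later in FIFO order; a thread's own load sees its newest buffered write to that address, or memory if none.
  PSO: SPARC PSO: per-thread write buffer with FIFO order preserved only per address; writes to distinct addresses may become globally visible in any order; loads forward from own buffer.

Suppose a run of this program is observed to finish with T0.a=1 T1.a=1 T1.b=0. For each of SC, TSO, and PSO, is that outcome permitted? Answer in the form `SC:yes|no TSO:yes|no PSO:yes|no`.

outcome vector order: (T0.a,T1.a,T1.b)
under SC → (0,0,0); (0,0,1); (0,1,1); (0,2,0); (0,2,1); (1,0,0); (1,0,1); (1,1,1); (1,2,0); (1,2,1)
under TSO → (0,0,0); (0,0,1); (0,1,1); (0,2,0); (0,2,1); (1,0,0); (1,0,1); (1,1,1); (1,2,0); (1,2,1)
under PSO → (0,0,0); (0,0,1); (0,1,0); (0,1,1); (0,2,0); (0,2,1); (1,0,0); (1,0,1); (1,1,0); (1,1,1); (1,2,0); (1,2,1)
target (1,1,0) ∈ {PSO}

SC:no TSO:no PSO:yes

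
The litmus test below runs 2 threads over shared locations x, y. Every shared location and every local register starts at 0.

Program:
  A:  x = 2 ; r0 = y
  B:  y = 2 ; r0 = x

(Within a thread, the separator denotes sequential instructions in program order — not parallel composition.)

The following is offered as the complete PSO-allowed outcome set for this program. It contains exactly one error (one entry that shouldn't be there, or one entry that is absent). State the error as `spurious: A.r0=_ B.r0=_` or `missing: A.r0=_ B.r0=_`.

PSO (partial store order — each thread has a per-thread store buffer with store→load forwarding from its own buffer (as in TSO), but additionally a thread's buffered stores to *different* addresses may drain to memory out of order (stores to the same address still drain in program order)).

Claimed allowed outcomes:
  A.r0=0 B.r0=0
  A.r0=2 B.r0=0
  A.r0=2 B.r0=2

outcome vector order: (A.r0,B.r0)
PSO (4): <0 0> <0 2> <2 0> <2 2>
PSO∖claimed = {<0 2>}

missing: A.r0=0 B.r0=2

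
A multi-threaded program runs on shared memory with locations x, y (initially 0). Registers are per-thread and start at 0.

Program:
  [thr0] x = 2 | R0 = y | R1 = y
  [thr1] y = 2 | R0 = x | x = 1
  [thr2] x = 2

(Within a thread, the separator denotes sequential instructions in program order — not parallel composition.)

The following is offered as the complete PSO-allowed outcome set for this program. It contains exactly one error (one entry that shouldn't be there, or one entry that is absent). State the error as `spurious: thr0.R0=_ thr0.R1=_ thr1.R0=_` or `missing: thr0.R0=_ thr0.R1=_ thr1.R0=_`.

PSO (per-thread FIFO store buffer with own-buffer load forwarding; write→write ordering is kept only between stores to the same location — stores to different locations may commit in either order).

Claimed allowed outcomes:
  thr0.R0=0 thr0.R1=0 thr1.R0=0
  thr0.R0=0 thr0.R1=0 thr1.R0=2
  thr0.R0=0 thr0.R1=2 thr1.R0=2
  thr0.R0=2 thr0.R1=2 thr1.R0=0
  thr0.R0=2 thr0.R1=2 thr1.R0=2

missing: thr0.R0=0 thr0.R1=2 thr1.R0=0

outcome vector order: (thr0.R0,thr0.R1,thr1.R0)
PSO (6): 0/0/0; 0/0/2; 0/2/0; 0/2/2; 2/2/0; 2/2/2
PSO∖claimed = {0/2/0}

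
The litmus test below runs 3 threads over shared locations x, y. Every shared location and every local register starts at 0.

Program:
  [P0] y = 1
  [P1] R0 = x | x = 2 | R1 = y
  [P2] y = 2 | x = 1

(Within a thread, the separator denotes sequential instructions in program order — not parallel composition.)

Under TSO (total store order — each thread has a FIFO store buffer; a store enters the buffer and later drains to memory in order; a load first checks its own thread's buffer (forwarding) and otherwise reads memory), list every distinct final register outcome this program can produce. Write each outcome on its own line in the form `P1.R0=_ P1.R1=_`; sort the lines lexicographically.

outcome vector order: (P1.R0,P1.R1)
|TSO outcomes| = 5

P1.R0=0 P1.R1=0
P1.R0=0 P1.R1=1
P1.R0=0 P1.R1=2
P1.R0=1 P1.R1=1
P1.R0=1 P1.R1=2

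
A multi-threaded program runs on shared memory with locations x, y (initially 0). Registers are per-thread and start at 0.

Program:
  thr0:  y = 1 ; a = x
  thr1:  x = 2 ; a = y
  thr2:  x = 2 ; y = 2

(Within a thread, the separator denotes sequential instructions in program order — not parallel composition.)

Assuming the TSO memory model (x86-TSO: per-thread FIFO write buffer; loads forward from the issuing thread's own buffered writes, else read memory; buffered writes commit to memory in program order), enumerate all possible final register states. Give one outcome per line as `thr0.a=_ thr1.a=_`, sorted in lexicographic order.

outcome vector order: (thr0.a,thr1.a)
|TSO outcomes| = 6

thr0.a=0 thr1.a=0
thr0.a=0 thr1.a=1
thr0.a=0 thr1.a=2
thr0.a=2 thr1.a=0
thr0.a=2 thr1.a=1
thr0.a=2 thr1.a=2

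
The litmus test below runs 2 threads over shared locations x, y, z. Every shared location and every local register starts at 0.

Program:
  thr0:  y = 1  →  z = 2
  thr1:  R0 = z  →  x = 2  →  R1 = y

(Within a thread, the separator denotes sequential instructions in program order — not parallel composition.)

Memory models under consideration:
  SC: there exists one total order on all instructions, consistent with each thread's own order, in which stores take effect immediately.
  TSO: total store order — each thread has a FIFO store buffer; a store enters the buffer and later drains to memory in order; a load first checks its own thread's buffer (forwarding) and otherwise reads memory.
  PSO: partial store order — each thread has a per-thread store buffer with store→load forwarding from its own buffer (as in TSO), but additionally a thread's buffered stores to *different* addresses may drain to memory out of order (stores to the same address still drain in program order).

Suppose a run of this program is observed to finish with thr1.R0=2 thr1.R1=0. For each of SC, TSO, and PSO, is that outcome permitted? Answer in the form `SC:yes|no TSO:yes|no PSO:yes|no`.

outcome vector order: (thr1.R0,thr1.R1)
[SC] allowed = {(0,0); (0,1); (2,1)}
[TSO] allowed = {(0,0); (0,1); (2,1)}
[PSO] allowed = {(0,0); (0,1); (2,0); (2,1)}
target (2,0) ∈ {PSO}

SC:no TSO:no PSO:yes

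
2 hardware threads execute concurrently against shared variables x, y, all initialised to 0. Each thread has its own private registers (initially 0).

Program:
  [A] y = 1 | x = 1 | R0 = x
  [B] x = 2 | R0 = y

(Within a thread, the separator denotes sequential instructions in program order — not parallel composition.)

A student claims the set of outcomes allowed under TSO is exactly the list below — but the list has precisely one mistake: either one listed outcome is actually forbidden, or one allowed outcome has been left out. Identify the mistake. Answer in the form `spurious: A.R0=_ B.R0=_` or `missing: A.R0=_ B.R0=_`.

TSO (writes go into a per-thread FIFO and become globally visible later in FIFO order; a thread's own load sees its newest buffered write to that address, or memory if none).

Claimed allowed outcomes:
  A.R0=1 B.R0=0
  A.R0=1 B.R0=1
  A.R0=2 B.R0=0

missing: A.R0=2 B.R0=1

outcome vector order: (A.R0,B.R0)
under TSO → (1,0); (1,1); (2,0); (2,1)
TSO∖claimed = {(2,1)}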